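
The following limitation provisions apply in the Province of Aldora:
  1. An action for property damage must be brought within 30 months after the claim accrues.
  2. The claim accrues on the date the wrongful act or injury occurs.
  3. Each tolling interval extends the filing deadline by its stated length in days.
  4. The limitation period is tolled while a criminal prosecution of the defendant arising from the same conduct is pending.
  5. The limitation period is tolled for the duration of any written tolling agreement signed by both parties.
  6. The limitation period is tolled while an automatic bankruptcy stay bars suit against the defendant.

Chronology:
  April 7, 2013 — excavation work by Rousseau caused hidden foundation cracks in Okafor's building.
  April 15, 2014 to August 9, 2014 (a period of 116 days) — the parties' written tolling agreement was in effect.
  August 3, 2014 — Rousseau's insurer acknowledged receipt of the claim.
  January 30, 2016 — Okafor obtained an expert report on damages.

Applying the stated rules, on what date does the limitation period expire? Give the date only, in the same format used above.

The limitation period began to run on April 7, 2013.
30 months from April 7, 2013 is October 7, 2015.
The written tolling agreement from April 15, 2014 to August 9, 2014 tolled the period for 116 days, extending the deadline to January 31, 2016.
The other events in the timeline have no effect on the limitation period under the stated rules.

January 31, 2016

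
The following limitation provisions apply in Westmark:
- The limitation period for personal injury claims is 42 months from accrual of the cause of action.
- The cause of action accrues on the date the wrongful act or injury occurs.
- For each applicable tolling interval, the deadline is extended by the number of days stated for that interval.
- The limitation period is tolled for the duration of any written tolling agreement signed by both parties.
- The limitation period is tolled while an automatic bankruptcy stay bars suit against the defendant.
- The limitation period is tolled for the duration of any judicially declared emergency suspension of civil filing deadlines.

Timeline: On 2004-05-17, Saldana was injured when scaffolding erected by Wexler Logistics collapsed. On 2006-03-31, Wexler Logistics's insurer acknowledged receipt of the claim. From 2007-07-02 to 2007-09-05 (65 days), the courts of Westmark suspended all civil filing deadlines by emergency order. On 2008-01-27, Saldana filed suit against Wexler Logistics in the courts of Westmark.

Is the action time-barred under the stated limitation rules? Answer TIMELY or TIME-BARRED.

The claim accrued on 2004-05-17, when the wrongful act occurred.
Adding the 42 months base period to 2004-05-17 gives a deadline of 2007-11-17, before any tolling.
Because the emergency suspension of filing deadlines ran from 2007-07-02 to 2007-09-05, the deadline is extended by 65 days to 2008-01-21.
The other events in the timeline have no effect on the limitation period under the stated rules.
The 2008-01-27 filing falls after the 2008-01-21 deadline; the claim is time-barred.

TIME-BARRED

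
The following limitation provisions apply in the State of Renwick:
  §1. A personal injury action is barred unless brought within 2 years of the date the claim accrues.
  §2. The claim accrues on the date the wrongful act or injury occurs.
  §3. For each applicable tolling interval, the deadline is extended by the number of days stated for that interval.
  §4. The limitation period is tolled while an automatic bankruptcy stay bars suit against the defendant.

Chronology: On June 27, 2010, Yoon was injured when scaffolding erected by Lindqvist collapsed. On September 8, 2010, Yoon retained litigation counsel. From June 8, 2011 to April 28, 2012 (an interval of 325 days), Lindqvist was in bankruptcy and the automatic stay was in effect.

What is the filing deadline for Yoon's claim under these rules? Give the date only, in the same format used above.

May 18, 2013

The claim accrued on June 27, 2010, when the wrongful act occurred.
The untolled deadline — 2 years after June 27, 2010 — is June 27, 2012.
The automatic bankruptcy stay from June 8, 2011 to April 28, 2012 tolled the period for 325 days, extending the deadline to May 18, 2013.
The other events in the timeline have no effect on the limitation period under the stated rules.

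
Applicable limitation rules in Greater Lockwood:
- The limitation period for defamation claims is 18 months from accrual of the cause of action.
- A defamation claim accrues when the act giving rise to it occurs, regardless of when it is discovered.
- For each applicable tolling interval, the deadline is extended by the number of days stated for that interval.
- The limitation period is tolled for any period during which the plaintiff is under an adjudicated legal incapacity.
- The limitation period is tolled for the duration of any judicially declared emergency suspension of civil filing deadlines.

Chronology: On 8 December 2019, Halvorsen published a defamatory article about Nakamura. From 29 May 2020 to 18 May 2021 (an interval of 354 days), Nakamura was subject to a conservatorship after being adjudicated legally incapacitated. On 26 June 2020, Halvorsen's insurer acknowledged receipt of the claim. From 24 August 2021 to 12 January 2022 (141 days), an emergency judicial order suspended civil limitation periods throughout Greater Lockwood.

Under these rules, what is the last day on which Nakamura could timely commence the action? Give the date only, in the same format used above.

16 October 2022

The limitation period began to run on 8 December 2019.
The untolled deadline — 18 months after 8 December 2019 — is 8 June 2021.
The period was tolled for 354 days by the plaintiff's legal incapacity (29 May 2020 to 18 May 2021), pushing the deadline to 28 May 2022.
The emergency suspension of filing deadlines from 24 August 2021 to 12 January 2022 tolled the period for 141 days, extending the deadline to 16 October 2022.
Nothing else in the chronology tolls or restarts the period.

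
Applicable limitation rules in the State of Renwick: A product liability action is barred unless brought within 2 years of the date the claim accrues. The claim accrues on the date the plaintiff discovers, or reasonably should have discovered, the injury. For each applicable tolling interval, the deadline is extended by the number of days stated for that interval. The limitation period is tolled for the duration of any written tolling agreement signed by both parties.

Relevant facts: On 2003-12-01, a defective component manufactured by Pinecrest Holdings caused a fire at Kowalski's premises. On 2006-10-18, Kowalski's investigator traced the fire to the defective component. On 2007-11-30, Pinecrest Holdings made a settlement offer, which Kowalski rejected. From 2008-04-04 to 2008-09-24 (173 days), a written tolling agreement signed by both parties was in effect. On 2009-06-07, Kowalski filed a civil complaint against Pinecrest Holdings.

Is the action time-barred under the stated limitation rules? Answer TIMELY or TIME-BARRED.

TIME-BARRED

Under the discovery rule, the claim accrued on 2006-10-18, when Kowalski discovered the injury — not on the 2003-12-01 date of the underlying act.
The untolled deadline — 2 years after 2006-10-18 — is 2008-10-18.
Because the written tolling agreement ran from 2008-04-04 to 2008-09-24, the deadline is extended by 173 days to 2009-04-09.
None of the other events listed affects the running of the period under the stated rules.
Filing on 2009-06-07 missed the 2009-04-09 deadline — the action is time-barred.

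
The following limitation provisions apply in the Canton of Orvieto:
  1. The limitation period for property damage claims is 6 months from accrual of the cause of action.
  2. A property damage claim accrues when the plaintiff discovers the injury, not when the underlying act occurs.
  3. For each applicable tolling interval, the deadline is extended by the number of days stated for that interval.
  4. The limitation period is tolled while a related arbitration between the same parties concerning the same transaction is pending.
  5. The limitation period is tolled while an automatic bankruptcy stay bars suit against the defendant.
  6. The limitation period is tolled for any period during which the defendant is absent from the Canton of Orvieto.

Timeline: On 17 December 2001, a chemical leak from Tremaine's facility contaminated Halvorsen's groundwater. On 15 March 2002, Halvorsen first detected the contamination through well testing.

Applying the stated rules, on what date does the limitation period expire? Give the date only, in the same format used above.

15 September 2002

The claim did not accrue until Halvorsen discovered the injury on 15 March 2002; the 17 December 2001 act date does not start the clock under the stated rule.
6 months from 15 March 2002 is 15 September 2002.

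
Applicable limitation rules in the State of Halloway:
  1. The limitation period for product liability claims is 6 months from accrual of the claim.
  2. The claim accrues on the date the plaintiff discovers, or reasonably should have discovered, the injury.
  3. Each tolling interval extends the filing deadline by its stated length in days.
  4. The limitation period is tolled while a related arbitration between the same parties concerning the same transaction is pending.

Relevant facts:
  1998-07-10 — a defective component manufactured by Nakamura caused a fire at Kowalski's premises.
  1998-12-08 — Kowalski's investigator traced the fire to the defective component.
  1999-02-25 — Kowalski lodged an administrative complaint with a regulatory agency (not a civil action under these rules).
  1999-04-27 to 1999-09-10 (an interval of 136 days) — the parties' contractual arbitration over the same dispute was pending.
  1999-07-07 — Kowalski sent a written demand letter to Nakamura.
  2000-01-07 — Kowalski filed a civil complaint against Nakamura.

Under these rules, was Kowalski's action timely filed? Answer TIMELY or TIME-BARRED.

TIME-BARRED

Accrual is tied to discovery, so the period began on 1998-12-08 rather than on 1998-07-10 when the act occurred.
6 months from 1998-12-08 is 1999-06-08.
Because the pending related arbitration ran from 1999-04-27 to 1999-09-10, the deadline is extended by 136 days to 1999-10-22.
None of the other events listed affects the running of the period under the stated rules.
The 2000-01-07 filing falls after the 1999-10-22 deadline; the claim is time-barred.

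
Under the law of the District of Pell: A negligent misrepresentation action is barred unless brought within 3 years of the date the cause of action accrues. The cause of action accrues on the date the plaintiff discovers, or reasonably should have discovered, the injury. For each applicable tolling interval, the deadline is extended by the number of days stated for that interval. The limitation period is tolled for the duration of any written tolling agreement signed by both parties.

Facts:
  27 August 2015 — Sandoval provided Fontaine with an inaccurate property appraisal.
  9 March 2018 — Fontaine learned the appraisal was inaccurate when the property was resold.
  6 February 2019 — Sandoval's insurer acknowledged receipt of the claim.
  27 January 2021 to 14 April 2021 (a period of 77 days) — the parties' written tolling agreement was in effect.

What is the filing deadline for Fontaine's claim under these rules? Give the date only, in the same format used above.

The claim did not accrue until Fontaine discovered the injury on 9 March 2018; the 27 August 2015 act date does not start the clock under the stated rule.
The untolled deadline — 3 years after 9 March 2018 — is 9 March 2021.
The written tolling agreement from 27 January 2021 to 14 April 2021 tolled the period for 77 days, extending the deadline to 25 May 2021.
The other events in the timeline have no effect on the limitation period under the stated rules.

25 May 2021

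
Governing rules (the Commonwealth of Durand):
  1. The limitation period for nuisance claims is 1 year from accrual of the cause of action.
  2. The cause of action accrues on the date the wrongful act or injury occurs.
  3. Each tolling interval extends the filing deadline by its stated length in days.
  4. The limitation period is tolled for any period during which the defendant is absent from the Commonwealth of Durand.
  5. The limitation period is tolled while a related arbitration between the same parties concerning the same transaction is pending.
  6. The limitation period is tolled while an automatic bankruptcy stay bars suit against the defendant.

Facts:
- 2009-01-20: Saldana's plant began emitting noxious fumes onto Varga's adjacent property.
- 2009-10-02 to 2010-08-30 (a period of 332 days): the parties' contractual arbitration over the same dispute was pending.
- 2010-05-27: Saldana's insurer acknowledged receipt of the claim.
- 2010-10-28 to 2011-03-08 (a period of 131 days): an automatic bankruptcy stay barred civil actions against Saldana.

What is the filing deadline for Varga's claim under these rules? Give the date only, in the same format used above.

2011-04-28

The cause of action accrued on 2009-01-20, the date of the act.
The untolled deadline — 1 year after 2009-01-20 — is 2010-01-20.
The pending related arbitration from 2009-10-02 to 2010-08-30 tolled the period for 332 days, extending the deadline to 2010-12-18.
Because the automatic bankruptcy stay ran from 2010-10-28 to 2011-03-08, the deadline is extended by 131 days to 2011-04-28.
Nothing else in the chronology tolls or restarts the period.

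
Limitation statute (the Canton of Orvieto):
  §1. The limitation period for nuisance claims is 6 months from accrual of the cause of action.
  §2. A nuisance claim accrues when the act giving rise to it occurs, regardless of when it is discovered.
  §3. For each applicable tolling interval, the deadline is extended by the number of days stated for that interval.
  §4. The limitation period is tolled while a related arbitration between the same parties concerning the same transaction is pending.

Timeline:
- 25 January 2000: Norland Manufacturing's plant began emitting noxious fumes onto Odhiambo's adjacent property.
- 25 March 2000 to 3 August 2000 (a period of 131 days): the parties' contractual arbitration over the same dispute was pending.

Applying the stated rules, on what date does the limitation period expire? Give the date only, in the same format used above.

The limitation period began to run on 25 January 2000.
Adding the 6 months base period to 25 January 2000 gives a deadline of 25 July 2000, before any tolling.
Because the pending related arbitration ran from 25 March 2000 to 3 August 2000, the deadline is extended by 131 days to 3 December 2000.

3 December 2000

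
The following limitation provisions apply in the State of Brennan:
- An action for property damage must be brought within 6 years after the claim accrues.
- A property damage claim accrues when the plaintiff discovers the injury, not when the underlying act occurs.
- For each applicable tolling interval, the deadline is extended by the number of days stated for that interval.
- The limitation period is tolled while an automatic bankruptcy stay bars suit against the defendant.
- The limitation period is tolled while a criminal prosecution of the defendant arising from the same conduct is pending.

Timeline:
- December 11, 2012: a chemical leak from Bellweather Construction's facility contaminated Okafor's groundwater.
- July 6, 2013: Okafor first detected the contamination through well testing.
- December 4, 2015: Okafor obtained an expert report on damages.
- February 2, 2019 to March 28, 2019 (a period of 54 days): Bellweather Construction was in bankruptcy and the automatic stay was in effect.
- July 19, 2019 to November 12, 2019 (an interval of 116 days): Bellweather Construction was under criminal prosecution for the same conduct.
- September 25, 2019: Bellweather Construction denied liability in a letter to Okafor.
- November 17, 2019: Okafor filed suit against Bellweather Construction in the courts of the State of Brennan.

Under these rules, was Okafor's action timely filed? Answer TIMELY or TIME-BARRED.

The claim did not accrue until Okafor discovered the injury on July 6, 2013; the December 11, 2012 act date does not start the clock under the stated rule.
Adding the 6 years base period to July 6, 2013 gives a deadline of July 6, 2019, before any tolling.
Because the automatic bankruptcy stay ran from February 2, 2019 to March 28, 2019, the deadline is extended by 54 days to August 29, 2019.
The pending criminal prosecution from July 19, 2019 to November 12, 2019 tolled the period for 116 days, extending the deadline to December 23, 2019.
Nothing else in the chronology tolls or restarts the period.
Filing on November 17, 2019 beat the December 23, 2019 deadline — the action is timely.

TIMELY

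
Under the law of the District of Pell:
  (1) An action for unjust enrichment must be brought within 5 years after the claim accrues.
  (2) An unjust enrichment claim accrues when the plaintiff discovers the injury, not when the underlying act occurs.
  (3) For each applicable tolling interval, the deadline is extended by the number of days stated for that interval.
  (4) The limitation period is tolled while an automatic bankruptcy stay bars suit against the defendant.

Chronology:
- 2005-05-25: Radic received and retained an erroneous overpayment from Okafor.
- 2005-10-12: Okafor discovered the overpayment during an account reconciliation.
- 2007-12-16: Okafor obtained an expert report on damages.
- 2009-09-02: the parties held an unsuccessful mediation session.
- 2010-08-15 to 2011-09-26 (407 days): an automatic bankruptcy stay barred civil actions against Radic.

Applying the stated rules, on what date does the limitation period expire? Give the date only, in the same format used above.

2011-11-23

Accrual is tied to discovery, so the period began on 2005-10-12 rather than on 2005-05-25 when the act occurred.
5 years from 2005-10-12 is 2010-10-12.
The period was tolled for 407 days by the automatic bankruptcy stay (2010-08-15 to 2011-09-26), pushing the deadline to 2011-11-23.
Nothing else in the chronology tolls or restarts the period.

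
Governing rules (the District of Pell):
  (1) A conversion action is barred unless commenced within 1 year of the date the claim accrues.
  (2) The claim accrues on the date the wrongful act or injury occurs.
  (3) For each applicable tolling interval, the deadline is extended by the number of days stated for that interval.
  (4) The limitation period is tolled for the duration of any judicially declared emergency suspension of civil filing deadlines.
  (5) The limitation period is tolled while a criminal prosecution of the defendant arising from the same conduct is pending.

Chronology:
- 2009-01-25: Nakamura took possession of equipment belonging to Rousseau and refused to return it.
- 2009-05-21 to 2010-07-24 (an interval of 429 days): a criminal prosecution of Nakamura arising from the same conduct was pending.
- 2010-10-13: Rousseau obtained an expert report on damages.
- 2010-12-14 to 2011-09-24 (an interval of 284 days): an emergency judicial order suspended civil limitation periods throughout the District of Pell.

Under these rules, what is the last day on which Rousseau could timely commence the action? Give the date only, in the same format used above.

The limitation period began to run on 2009-01-25.
The untolled deadline — 1 year after 2009-01-25 — is 2010-01-25.
Because the pending criminal prosecution ran from 2009-05-21 to 2010-07-24, the deadline is extended by 429 days to 2011-03-30.
The emergency suspension of filing deadlines from 2010-12-14 to 2011-09-24 tolled the period for 284 days, extending the deadline to 2012-01-08.
None of the other events listed affects the running of the period under the stated rules.

2012-01-08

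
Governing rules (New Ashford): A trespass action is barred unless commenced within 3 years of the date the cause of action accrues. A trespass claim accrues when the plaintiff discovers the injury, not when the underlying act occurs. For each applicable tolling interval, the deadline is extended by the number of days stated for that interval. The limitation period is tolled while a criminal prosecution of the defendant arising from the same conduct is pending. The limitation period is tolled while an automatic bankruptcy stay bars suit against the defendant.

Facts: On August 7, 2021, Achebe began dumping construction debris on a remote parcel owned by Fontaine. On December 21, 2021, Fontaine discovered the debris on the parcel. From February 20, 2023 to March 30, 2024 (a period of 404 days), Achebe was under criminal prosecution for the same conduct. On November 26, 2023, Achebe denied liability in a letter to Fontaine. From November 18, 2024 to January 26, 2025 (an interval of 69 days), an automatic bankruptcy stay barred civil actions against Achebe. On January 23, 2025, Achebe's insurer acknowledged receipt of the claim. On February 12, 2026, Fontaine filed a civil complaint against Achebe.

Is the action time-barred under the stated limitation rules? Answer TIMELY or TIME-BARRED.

TIMELY

The claim did not accrue until Fontaine discovered the injury on December 21, 2021; the August 7, 2021 act date does not start the clock under the stated rule.
Adding the 3 years base period to December 21, 2021 gives a deadline of December 21, 2024, before any tolling.
The pending criminal prosecution from February 20, 2023 to March 30, 2024 tolled the period for 404 days, extending the deadline to January 29, 2026.
The automatic bankruptcy stay from November 18, 2024 to January 26, 2025 tolled the period for 69 days, extending the deadline to April 8, 2026.
None of the other events listed affects the running of the period under the stated rules.
Filing on February 12, 2026 beat the April 8, 2026 deadline — the action is timely.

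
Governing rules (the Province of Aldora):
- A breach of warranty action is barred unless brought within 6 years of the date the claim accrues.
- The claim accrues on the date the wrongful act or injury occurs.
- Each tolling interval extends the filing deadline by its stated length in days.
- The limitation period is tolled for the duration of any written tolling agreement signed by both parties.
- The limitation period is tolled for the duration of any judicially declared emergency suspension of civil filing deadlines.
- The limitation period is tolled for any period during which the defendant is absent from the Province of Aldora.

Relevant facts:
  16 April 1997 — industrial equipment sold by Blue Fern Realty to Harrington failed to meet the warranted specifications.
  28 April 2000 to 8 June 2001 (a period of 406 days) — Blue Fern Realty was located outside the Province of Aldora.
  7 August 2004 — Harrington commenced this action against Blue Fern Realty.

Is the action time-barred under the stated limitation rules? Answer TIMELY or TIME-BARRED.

TIME-BARRED

The claim accrued on 16 April 1997, when the wrongful act occurred.
The untolled deadline — 6 years after 16 April 1997 — is 16 April 2003.
Because the defendant's absence from the jurisdiction ran from 28 April 2000 to 8 June 2001, the deadline is extended by 406 days to 26 May 2004.
Harrington filed on 7 August 2004, after the 26 May 2004 deadline, so the action is time-barred.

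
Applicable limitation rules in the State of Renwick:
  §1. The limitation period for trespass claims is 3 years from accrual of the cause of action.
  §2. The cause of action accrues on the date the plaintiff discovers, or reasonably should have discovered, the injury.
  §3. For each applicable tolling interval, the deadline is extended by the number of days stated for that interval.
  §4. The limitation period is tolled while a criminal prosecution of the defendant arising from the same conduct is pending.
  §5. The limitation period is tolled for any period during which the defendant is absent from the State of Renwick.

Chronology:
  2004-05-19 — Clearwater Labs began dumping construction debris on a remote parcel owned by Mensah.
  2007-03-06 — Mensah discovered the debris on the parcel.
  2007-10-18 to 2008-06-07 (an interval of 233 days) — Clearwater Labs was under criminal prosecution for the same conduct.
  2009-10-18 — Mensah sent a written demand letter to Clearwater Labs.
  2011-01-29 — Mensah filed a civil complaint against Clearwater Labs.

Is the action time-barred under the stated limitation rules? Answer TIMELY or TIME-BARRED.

TIME-BARRED

Under the discovery rule, the claim accrued on 2007-03-06, when Mensah discovered the injury — not on the 2004-05-19 date of the underlying act.
3 years from 2007-03-06 is 2010-03-06.
The pending criminal prosecution from 2007-10-18 to 2008-06-07 tolled the period for 233 days, extending the deadline to 2010-10-25.
The other events in the timeline have no effect on the limitation period under the stated rules.
Mensah filed on 2011-01-29, after the 2010-10-25 deadline, so the action is time-barred.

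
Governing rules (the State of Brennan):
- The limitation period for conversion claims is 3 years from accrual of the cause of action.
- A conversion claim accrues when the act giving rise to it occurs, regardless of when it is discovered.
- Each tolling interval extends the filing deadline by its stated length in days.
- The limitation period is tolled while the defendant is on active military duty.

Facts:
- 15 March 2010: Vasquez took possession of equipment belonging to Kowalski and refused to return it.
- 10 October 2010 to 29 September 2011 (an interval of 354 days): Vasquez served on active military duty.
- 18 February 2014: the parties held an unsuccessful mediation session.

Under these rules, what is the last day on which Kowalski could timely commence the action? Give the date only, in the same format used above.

4 March 2014

The cause of action accrued on 15 March 2010, the date of the act.
3 years from 15 March 2010 is 15 March 2013.
The defendant's active military service from 10 October 2010 to 29 September 2011 tolled the period for 354 days, extending the deadline to 4 March 2014.
The other events in the timeline have no effect on the limitation period under the stated rules.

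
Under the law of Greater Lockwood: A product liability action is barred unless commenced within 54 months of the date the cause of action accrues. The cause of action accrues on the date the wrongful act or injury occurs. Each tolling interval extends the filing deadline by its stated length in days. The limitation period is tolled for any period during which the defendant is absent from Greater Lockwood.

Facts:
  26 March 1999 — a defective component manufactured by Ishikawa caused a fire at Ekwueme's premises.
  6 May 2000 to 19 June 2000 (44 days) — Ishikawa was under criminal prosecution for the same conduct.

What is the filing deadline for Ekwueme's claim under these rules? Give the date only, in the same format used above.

26 September 2003

The claim accrued on 26 March 1999, when the wrongful act occurred.
Adding the 54 months base period to 26 March 1999 gives a deadline of 26 September 2003, before any tolling.
The pending criminal prosecution from 6 May 2000 to 19 June 2000 does not toll the period, because no stated rule makes a criminal prosecution a tolling event.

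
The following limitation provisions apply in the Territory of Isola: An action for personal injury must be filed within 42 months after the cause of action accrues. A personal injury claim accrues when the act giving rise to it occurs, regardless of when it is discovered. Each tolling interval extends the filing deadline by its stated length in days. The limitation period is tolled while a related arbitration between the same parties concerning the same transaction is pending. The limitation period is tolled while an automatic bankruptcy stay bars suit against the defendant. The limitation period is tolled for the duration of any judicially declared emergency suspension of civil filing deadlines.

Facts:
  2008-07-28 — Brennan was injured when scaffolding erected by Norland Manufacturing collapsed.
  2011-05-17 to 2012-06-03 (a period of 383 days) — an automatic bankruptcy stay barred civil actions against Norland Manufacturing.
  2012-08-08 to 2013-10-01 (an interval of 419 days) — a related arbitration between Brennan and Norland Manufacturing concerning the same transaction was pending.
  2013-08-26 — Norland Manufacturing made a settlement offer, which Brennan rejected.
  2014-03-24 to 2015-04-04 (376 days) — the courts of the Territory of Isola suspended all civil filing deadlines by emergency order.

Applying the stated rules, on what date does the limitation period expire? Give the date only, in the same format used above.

The cause of action accrued on 2008-07-28, the date of the act.
The untolled deadline — 42 months after 2008-07-28 — is 2012-01-28.
Because the automatic bankruptcy stay ran from 2011-05-17 to 2012-06-03, the deadline is extended by 383 days to 2013-02-14.
The period was tolled for 419 days by the pending related arbitration (2012-08-08 to 2013-10-01), pushing the deadline to 2014-04-09.
Because the emergency suspension of filing deadlines ran from 2014-03-24 to 2015-04-04, the deadline is extended by 376 days to 2015-04-20.
None of the other events listed affects the running of the period under the stated rules.

2015-04-20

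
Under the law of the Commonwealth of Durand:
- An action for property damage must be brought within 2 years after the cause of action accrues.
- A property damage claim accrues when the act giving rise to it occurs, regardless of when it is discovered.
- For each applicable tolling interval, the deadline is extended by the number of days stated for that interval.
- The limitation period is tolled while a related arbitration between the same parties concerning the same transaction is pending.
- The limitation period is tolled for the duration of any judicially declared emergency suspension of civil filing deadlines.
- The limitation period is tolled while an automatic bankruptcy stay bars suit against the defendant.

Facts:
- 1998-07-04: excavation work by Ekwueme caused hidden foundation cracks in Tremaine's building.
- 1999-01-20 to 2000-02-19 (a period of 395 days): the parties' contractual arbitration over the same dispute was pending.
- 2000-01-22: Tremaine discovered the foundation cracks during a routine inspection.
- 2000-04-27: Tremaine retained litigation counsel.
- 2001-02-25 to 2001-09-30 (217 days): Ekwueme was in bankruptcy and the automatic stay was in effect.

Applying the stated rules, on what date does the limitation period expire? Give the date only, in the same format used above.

Because the rule ties accrual to occurrence, the claim accrued on 1998-07-04, not on the 2000-01-22 discovery date.
The untolled deadline — 2 years after 1998-07-04 — is 2000-07-04.
The period was tolled for 395 days by the pending related arbitration (1999-01-20 to 2000-02-19), pushing the deadline to 2001-08-03.
Because the automatic bankruptcy stay ran from 2001-02-25 to 2001-09-30, the deadline is extended by 217 days to 2002-03-08.
Nothing else in the chronology tolls or restarts the period.

2002-03-08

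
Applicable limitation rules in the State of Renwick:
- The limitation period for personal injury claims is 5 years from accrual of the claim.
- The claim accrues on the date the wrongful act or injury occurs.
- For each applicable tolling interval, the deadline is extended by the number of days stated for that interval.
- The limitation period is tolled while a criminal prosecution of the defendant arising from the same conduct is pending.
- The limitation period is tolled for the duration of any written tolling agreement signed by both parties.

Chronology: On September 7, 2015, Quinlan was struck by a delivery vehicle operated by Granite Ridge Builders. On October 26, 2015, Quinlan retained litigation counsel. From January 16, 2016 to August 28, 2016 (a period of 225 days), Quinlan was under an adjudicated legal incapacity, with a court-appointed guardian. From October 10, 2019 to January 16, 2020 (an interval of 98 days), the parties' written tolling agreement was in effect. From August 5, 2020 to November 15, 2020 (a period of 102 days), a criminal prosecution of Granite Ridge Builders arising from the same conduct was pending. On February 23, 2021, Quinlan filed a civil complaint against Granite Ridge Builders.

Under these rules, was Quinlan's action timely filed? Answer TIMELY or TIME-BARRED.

TIMELY

The limitation period began to run on September 7, 2015.
Adding the 5 years base period to September 7, 2015 gives a deadline of September 7, 2020, before any tolling.
Because the written tolling agreement ran from October 10, 2019 to January 16, 2020, the deadline is extended by 98 days to December 14, 2020.
The pending criminal prosecution from August 5, 2020 to November 15, 2020 tolled the period for 102 days, extending the deadline to March 26, 2021.
No stated provision tolls the period for the plaintiff's incapacity, so the interval from January 16, 2016 to August 28, 2016 has no effect on the deadline.
None of the other events listed affects the running of the period under the stated rules.
Quinlan filed on February 23, 2021, before the March 26, 2021 deadline, so the action is timely.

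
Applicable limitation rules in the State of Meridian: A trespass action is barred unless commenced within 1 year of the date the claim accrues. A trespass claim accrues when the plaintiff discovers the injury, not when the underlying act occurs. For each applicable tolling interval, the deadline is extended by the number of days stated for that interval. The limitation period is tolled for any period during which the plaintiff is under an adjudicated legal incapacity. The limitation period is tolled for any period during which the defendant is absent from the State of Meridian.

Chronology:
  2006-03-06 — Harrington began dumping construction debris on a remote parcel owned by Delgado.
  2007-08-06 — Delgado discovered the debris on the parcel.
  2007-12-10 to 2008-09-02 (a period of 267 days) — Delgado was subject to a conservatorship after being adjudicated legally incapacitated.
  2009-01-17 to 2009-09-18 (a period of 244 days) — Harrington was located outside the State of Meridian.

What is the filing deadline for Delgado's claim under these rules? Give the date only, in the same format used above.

2009-12-30

Accrual is tied to discovery, so the period began on 2007-08-06 rather than on 2006-03-06 when the act occurred.
The untolled deadline — 1 year after 2007-08-06 — is 2008-08-06.
Because the plaintiff's legal incapacity ran from 2007-12-10 to 2008-09-02, the deadline is extended by 267 days to 2009-04-30.
Because the defendant's absence from the jurisdiction ran from 2009-01-17 to 2009-09-18, the deadline is extended by 244 days to 2009-12-30.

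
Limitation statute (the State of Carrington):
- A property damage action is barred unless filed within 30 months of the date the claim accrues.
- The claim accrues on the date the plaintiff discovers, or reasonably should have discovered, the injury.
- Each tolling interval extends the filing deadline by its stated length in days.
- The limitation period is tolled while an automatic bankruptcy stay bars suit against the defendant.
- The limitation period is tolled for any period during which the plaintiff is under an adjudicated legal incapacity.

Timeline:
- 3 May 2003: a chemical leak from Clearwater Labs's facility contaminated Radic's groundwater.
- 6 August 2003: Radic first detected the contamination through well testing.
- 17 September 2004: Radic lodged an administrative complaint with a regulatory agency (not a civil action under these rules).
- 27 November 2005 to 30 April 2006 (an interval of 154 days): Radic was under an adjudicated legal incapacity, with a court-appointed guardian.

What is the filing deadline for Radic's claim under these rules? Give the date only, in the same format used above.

10 July 2006

The claim did not accrue until Radic discovered the injury on 6 August 2003; the 3 May 2003 act date does not start the clock under the stated rule.
The untolled deadline — 30 months after 6 August 2003 — is 6 February 2006.
Because the plaintiff's legal incapacity ran from 27 November 2005 to 30 April 2006, the deadline is extended by 154 days to 10 July 2006.
None of the other events listed affects the running of the period under the stated rules.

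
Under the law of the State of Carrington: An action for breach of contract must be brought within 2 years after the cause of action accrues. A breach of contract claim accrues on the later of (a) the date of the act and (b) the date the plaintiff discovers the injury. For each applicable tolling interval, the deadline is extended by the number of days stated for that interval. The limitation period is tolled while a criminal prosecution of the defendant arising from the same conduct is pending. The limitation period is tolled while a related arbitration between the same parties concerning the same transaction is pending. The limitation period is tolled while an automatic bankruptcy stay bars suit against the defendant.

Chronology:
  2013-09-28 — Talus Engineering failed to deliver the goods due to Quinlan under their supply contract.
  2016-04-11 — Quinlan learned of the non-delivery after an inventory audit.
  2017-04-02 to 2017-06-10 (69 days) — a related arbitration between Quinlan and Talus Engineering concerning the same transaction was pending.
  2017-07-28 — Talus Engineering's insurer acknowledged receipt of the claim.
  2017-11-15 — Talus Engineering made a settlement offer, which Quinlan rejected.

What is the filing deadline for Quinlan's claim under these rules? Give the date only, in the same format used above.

2018-06-19

Because discovery on 2016-04-11 post-dates the 2013-09-28 act, accrual under the later-of rule falls on 2016-04-11.
The untolled deadline — 2 years after 2016-04-11 — is 2018-04-11.
Because the pending related arbitration ran from 2017-04-02 to 2017-06-10, the deadline is extended by 69 days to 2018-06-19.
None of the other events listed affects the running of the period under the stated rules.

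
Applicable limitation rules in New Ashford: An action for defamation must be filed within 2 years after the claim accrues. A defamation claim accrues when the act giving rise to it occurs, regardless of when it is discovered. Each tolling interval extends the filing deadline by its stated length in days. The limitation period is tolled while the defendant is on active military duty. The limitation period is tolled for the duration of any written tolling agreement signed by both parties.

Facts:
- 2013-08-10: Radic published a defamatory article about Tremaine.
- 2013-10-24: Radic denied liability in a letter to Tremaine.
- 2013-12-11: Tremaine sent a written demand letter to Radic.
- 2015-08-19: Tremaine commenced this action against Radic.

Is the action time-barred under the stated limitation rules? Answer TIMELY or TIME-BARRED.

TIME-BARRED

The claim accrued on 2013-08-10, when the wrongful act occurred.
2 years from 2013-08-10 is 2015-08-10.
The other events in the timeline have no effect on the limitation period under the stated rules.
The 2015-08-19 filing falls after the 2015-08-10 deadline; the claim is time-barred.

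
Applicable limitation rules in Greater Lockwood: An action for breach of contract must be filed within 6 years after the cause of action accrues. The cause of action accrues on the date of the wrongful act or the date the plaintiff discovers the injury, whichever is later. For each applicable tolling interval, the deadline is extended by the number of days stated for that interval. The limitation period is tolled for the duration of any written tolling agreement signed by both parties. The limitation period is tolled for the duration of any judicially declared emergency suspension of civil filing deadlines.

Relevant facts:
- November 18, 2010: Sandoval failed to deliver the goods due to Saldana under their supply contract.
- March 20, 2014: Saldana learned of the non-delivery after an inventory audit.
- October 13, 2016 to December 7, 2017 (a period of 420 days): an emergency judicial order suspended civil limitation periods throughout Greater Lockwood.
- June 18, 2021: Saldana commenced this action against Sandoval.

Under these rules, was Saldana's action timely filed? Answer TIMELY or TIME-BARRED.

The claim accrued on March 20, 2014 — the later of the November 18, 2010 act and the March 20, 2014 discovery.
The untolled deadline — 6 years after March 20, 2014 — is March 20, 2020.
Because the emergency suspension of filing deadlines ran from October 13, 2016 to December 7, 2017, the deadline is extended by 420 days to May 14, 2021.
Filing on June 18, 2021 missed the May 14, 2021 deadline — the action is time-barred.

TIME-BARRED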